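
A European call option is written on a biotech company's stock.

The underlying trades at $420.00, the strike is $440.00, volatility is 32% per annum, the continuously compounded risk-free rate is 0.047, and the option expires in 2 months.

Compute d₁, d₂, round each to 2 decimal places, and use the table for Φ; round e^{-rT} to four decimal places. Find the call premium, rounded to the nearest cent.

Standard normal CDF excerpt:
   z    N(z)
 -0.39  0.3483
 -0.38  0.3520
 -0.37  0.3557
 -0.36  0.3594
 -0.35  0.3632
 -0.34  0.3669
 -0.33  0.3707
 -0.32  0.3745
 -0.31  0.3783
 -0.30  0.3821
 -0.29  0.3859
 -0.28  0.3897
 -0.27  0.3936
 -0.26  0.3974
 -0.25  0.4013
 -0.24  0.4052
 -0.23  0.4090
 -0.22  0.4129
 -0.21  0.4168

σ√T = 0.32·√0.1667 = 0.1306
d₁ = [ln(420/440) + (0.047 + 0.32²/2)·0.1667] / 0.1306 = [-0.0465 + 0.0164] / 0.1306 = -0.2308 which rounds to -0.23
d₂ = d₁ − σ√T = -0.2308 − 0.1306 = -0.3615 which rounds to -0.36
exp(−rT) = exp(−0.047·0.1667) = 0.9922
N(d₁) = N(-0.23) = 0.4090;  N(d₂) = N(-0.36) = 0.3594
C = 420·0.4090 − 440·0.9922·0.3594 = 171.7800 − 156.9025 = 14.8775

$14.88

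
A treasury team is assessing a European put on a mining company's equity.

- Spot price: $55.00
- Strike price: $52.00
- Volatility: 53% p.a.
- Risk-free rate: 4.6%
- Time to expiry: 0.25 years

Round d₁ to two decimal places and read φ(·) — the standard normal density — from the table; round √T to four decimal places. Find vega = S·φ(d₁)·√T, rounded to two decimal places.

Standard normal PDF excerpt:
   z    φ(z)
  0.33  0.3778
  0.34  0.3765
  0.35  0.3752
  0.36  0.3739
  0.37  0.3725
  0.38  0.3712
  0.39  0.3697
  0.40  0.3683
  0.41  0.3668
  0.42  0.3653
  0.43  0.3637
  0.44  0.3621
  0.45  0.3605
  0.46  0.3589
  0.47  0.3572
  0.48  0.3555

σ√T = 0.53 × 0.5000 = 0.2650
ln(S/K) + (r + σ²/2)T = ln(55/52) + (0.046 + 0.53²/2)·0.25 = 0.0561 + 0.0466 = 0.1027
d₁ = 0.1027 / 0.2650 = 0.3876 → 0.39
√T = √0.25 = 0.5000
φ(d₁) = φ(0.39) = 0.3697
vega = S·φ(d₁)·√T = 55·0.3697·0.5000 = 10.1667

10.17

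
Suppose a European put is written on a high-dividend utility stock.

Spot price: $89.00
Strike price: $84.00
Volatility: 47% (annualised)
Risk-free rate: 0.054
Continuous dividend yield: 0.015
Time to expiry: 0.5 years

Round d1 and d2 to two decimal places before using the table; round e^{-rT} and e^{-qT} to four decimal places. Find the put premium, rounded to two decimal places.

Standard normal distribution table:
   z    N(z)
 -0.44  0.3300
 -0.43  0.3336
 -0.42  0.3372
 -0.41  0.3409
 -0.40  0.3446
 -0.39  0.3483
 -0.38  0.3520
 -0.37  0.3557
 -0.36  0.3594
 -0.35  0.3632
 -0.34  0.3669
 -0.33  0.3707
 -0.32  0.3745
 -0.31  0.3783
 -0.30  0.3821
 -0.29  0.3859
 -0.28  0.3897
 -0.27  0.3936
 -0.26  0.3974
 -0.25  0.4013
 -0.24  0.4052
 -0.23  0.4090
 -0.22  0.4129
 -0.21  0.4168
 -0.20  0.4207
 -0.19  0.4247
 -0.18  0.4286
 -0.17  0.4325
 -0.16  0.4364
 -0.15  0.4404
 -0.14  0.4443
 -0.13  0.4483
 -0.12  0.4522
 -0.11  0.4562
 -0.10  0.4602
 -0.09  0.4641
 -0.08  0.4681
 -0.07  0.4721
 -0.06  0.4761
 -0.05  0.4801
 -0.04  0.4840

$8.16

σ√T = 0.47·√0.5 = 0.3323
d₁ = [ln(89/84) + (0.054 − 0.015 + 0.47²/2)·0.5] / 0.3323 = [0.0578 + 0.0747] / 0.3323 = 0.3988 which rounds to 0.40
d₂ = d₁ − σ√T = 0.3988 − 0.3323 = 0.0665 which rounds to 0.07
exp(−qT) = exp(−0.015·0.5) = 0.9925;  exp(−rT) = exp(−0.054·0.5) = 0.9734
N(−d₂) = N(-0.07) = 0.4721;  N(−d₁) = N(-0.40) = 0.3446
P = 84·0.9734·0.4721 − 89·0.9925·0.3446 = 38.6015 − 30.4394 = 8.1622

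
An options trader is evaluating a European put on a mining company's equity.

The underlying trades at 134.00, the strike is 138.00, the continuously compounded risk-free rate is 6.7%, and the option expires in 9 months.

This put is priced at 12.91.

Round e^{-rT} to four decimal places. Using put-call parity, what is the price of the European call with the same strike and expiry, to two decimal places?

exp(−rT) = exp(−0.067·0.75) = 0.9510
Put-call parity: C − P = S − K·e^(−rT) = 134 − 138·0.9510 = 134 − 131.2380 = 2.7620
C = P + (C − P) = 12.91 + (2.7620) = 15.6720

15.67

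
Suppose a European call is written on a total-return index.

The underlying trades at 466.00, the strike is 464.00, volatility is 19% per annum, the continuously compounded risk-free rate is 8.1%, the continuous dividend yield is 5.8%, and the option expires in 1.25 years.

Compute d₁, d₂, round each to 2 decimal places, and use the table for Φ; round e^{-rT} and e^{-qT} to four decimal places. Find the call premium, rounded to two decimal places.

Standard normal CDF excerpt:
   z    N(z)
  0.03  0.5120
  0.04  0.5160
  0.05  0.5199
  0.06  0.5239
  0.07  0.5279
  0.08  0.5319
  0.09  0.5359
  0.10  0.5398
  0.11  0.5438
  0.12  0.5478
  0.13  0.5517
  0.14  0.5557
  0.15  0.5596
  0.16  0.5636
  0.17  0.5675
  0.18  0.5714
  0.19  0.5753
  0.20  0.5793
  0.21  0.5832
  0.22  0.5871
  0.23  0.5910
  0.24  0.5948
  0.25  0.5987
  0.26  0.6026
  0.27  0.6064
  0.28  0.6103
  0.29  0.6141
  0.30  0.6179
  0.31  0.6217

43.18

σ√T = 0.19·√1.25 = 0.2124
d₁ = [ln(466/464) + (0.081 − 0.058 + ½·0.19²)·1.25] / (σ√T) = (0.0043 + 0.0513) / 0.2124 = 0.2618 which rounds to 0.26
d₂ = 0.2618 − 0.2124 = 0.0494 which rounds to 0.05
e^(−qT) = e^(−0.058·1.25) = 0.9301;  e^(−rT) = e^(−0.081·1.25) = 0.9037
C = 466·0.9301·N(0.26) − 464·0.9037·N(0.05) = 466·0.9301·0.6026 − 464·0.9037·0.5199 = 261.1829 − 218.0028 = 43.1801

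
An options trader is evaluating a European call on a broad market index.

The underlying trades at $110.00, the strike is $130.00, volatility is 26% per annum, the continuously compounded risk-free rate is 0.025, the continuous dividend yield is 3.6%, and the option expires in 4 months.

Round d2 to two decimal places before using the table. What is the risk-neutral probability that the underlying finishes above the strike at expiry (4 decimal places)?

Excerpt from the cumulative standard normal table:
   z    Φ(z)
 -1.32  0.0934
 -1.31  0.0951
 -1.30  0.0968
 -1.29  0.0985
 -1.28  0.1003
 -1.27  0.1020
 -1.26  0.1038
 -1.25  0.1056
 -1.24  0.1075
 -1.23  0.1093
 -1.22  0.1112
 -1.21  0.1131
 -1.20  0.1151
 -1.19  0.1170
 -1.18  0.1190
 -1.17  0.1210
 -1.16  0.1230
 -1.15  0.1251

σ√T = 0.26·√0.3333 = 0.1501
d₁ = [ln(110/130) + (0.025 − 0.036 + ½·0.26²)·0.3333] / (σ√T) = (-0.1671 + 0.0076) / 0.1501 = -1.0622 ≈ -1.06
d₂ = -1.0622 − 0.1501 = -1.2124 ≈ -1.21
Risk-neutral Pr[S_T > K] = N(d₂) = N(-1.21) = 0.1131

0.1131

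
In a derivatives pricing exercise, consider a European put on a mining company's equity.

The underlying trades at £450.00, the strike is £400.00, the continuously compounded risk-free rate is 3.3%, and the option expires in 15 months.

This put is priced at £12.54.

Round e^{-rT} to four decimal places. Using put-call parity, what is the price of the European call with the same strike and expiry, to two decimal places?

£78.70

exp(−rT) = exp(−0.033·1.25) = 0.9596
Put-call parity: C − P = S − K·e^(−rT) = 450 − 400·0.9596 = 450 − 383.8400 = 66.1600
C = P + (C − P) = 12.54 + (66.1600) = 78.7000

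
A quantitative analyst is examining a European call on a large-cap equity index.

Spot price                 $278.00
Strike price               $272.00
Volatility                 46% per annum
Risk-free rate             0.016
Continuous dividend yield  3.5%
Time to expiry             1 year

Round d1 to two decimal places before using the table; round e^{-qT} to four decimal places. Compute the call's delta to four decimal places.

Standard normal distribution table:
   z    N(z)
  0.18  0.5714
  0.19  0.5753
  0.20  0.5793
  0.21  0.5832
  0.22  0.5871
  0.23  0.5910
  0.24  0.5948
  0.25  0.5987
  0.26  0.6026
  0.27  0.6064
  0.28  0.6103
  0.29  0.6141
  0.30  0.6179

0.5743

σ√T = 0.46·√1 = 0.4600
d₁ = [ln(278/272) + (0.016 − 0.035 + ½·0.46²)·1] / (σ√T) = (0.0218 + 0.0868) / 0.4600 = 0.2361 ⇒ 0.24
N(d₁) = N(0.24) = 0.5948
Δ_call = e^(−qT)·N(d₁) = 0.9656·0.5948 = 0.5743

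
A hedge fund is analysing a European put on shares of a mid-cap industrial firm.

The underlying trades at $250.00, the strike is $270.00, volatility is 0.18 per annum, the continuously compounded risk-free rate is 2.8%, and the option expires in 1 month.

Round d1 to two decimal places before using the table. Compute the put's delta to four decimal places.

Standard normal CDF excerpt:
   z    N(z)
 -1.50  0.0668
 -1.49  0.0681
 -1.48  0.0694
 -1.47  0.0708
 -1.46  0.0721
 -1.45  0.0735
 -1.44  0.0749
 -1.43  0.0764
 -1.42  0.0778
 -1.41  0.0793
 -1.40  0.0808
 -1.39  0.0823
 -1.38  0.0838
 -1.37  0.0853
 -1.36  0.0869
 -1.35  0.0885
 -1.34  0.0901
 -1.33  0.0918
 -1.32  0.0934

-0.9207

σ√T = 0.18·√0.08333 = 0.0520
d₁ = [ln(250/270) + (0.028 + 0.18²/2)·0.08333] / 0.0520 = [-0.0770 + 0.0037] / 0.0520 = -1.4102 → -1.41
N(d₁) = N(-1.41) = 0.0793
Δ_put = N(d₁) − 1 = 0.0793 − 1 = -0.9207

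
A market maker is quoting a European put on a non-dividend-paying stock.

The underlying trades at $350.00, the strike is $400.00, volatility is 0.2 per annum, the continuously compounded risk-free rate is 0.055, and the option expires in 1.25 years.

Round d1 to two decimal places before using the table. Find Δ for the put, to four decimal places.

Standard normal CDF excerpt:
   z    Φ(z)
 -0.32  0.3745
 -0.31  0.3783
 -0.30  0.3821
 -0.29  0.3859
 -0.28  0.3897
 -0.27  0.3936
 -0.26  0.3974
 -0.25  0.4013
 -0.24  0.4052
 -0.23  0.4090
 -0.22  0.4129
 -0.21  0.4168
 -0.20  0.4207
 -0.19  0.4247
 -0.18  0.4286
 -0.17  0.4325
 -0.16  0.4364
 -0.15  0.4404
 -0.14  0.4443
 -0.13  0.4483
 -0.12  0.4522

-0.5714

T = 1.25;  σ√T = 0.2236
d₁ = [ln(350/400) + (0.055 + 0.2²/2)·1.25] / 0.2236 = [-0.1335 + 0.0938] / 0.2236 = -0.1779 → -0.18
N(d₁) = N(-0.18) = 0.4286
Δ_put = N(d₁) − 1 = 0.4286 − 1 = -0.5714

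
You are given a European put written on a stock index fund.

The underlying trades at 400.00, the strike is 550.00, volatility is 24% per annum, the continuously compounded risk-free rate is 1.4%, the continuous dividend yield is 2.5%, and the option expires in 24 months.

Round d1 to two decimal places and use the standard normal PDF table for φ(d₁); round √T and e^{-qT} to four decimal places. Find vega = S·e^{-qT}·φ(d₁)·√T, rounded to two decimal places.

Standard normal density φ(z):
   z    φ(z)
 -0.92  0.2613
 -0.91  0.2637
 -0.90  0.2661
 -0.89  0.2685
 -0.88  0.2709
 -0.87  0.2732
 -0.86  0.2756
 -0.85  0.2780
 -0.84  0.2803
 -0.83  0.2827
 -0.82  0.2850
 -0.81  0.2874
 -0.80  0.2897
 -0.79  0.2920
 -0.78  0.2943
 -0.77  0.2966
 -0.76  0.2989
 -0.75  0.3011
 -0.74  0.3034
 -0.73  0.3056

T = 2;  σ√T = 0.3394
d₁ = [ln(400/550) + (0.014 − 0.025 + 0.24²/2)·2] / 0.3394 = [-0.3185 + 0.0356] / 0.3394 = -0.8334 which rounds to -0.83
√T = √2 = 1.4142
φ(d₁) = φ(-0.83) = 0.2827
e^(−qT) = e^(−0.025·2) = 0.9512
vega = S·e^(−qT)·φ(d₁)·√T = 400·0.9512·0.2827·1.4142 = 152.1138

152.11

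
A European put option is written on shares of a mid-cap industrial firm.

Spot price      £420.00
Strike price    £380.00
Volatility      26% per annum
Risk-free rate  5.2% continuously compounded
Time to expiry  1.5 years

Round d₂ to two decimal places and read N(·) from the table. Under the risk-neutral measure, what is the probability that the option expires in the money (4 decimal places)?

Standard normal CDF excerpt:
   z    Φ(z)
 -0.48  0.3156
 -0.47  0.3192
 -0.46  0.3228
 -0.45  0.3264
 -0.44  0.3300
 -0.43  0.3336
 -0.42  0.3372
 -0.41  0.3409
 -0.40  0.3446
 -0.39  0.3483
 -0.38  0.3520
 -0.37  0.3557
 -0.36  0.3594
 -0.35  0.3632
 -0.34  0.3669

σ√T = 0.26·√1.5 = 0.3184
d₁ = [ln(420/380) + (0.052 + 0.26²/2)·1.5] / 0.3184 = [0.1001 + 0.1287] / 0.3184 = 0.7185 → 0.72
d₂ = d₁ − σ√T = 0.7185 − 0.3184 = 0.4000 → 0.40
Pr(exercise) under Q = N(−d₂) = N(-0.40) = 0.3446

0.3446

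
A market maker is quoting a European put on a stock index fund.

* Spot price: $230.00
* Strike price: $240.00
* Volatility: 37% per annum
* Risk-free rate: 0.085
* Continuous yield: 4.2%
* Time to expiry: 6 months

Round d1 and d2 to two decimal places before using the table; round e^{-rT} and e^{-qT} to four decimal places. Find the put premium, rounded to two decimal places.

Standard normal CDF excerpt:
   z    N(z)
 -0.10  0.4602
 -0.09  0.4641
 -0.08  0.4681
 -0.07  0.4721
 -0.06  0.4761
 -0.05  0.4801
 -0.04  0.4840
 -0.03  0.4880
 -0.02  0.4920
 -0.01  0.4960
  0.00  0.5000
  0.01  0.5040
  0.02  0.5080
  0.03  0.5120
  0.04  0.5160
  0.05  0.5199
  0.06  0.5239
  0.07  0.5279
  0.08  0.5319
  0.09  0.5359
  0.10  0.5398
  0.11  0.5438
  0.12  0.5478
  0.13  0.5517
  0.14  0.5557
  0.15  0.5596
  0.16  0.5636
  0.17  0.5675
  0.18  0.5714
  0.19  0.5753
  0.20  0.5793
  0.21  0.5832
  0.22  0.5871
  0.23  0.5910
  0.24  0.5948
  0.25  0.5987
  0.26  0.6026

$26.02

T = 0.5;  σ√T = 0.2616
d₁ = [ln(230/240) + (0.085 − 0.042 + ½·0.37²)·0.5] / (σ√T) = (-0.0426 + 0.0557) / 0.2616 = 0.0503 ≈ 0.05
d₂ = 0.0503 − 0.2616 = -0.2113 ≈ -0.21
exp(−qT) = exp(−0.042·0.5) = 0.9792;  exp(−rT) = exp(−0.085·0.5) = 0.9584
N(−d₂) = N(0.21) = 0.5832;  N(−d₁) = N(-0.05) = 0.4801
P = 240·0.9584·0.5832 − 230·0.9792·0.4801 = 134.1453 − 108.1262 = 26.0191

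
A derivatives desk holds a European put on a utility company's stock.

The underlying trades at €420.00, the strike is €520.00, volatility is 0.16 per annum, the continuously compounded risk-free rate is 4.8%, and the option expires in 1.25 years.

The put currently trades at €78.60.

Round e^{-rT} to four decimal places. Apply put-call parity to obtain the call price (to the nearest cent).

e^(−rT) = e^(−0.048·1.25) = 0.9418
Put-call parity: C − P = S − K·e^(−rT) = 420 − 520·0.9418 = 420 − 489.7360 = -69.7360
C = P + (C − P) = 78.60 + (-69.7360) = 8.8640

€8.86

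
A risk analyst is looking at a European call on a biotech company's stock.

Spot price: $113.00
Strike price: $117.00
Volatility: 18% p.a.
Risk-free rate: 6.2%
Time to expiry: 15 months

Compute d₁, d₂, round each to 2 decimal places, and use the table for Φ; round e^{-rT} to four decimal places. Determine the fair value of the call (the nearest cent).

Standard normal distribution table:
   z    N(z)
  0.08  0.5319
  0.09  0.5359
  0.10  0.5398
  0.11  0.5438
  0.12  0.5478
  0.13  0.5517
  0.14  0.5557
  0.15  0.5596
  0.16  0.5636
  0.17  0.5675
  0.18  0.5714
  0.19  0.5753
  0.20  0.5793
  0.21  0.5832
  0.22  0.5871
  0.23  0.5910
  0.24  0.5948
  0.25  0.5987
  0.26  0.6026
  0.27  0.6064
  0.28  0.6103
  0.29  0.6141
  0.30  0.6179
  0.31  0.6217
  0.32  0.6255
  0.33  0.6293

$11.37

σ√T = 0.18·√1.25 = 0.2012
ln(S/K) + (r + σ²/2)T = ln(113/117) + (0.062 + 0.18²/2)·1.25 = -0.0348 + 0.0977 = 0.0630
d₁ = 0.0630 / 0.2012 = 0.3129 → 0.31
d₂ = d₁ − σ√T = 0.3129 − 0.2012 = 0.1116 → 0.11
exp(−rT) = exp(−0.062·1.25) = 0.9254
C = 113·N(0.31) − 117·0.9254·N(0.11) = 113·0.6217 − 117·0.9254·0.5438 = 70.2521 − 58.8782 = 11.3739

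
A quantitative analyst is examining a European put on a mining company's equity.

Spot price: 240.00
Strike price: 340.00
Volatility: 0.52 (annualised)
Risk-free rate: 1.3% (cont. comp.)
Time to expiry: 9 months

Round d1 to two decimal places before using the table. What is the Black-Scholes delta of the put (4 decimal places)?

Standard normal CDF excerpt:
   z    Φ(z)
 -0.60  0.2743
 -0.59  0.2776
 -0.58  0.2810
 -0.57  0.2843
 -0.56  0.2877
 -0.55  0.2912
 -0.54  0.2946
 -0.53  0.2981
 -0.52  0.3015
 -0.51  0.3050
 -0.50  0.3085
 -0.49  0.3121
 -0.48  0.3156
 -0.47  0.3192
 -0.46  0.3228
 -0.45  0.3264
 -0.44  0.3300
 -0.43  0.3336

-0.7019

σ√T = 0.52·√0.75 = 0.4503
d₁ = [ln(240/340) + (0.013 + ½·0.52²)·0.75] / (σ√T) = (-0.3483 + 0.1112) / 0.4503 = -0.5266 which rounds to -0.53
N(d₁) = N(-0.53) = 0.2981
Δ_put = N(d₁) − 1 = 0.2981 − 1 = -0.7019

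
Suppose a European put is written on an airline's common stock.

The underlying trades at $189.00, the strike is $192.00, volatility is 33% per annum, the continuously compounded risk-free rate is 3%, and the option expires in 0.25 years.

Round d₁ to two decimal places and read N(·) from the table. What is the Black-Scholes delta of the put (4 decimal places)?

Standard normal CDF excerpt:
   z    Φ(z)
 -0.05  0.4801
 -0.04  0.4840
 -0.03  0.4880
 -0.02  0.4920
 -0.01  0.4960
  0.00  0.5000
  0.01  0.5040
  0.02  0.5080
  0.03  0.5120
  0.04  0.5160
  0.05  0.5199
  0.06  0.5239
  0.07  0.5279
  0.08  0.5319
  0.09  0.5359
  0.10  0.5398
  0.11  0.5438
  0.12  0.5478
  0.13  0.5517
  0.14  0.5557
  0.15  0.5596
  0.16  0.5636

σ√T = 0.33 × 0.5000 = 0.1650
d₁ = [ln(189/192) + (0.03 + 0.33²/2)·0.25] / 0.1650 = [-0.0157 + 0.0211] / 0.1650 = 0.0325 ⇒ 0.03
N(d₁) = N(0.03) = 0.5120
Δ_put = N(d₁) − 1 = 0.5120 − 1 = -0.4880

-0.4880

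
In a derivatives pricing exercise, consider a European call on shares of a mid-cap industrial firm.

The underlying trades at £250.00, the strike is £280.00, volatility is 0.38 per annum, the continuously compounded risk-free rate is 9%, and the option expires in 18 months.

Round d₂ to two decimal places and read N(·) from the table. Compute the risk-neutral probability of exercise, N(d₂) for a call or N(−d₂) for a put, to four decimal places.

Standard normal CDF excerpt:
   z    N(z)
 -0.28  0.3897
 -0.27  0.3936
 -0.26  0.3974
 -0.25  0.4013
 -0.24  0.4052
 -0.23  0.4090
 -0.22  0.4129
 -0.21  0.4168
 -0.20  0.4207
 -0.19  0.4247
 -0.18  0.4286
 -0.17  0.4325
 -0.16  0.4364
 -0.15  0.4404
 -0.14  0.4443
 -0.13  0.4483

σ√T = 0.38 × 1.2247 = 0.4654
d₁ = [ln(250/280) + (0.09 + 0.38²/2)·1.5] / 0.4654 = [-0.1133 + 0.2433] / 0.4654 = 0.2793 ≈ 0.28
d₂ = d₁ − σ√T = 0.2793 − 0.4654 = -0.1861 ≈ -0.19
Pr(exercise) under Q = N(d₂) = 0.4247

0.4247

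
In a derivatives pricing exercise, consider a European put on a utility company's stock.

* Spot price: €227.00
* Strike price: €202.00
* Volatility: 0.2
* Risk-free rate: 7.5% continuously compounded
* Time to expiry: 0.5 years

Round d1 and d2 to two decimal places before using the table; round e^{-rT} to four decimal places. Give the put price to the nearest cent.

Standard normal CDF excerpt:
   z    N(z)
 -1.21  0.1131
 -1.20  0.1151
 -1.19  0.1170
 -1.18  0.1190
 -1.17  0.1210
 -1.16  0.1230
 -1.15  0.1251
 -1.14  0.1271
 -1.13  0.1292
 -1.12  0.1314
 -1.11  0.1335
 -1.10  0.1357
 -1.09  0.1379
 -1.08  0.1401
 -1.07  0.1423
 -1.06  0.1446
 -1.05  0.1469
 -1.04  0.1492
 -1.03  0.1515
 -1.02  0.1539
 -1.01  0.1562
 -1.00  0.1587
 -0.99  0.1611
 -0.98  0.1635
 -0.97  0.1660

σ√T = 0.2 × 0.7071 = 0.1414
d₁ = [ln(227/202) + (0.075 + 0.2²/2)·0.5] / 0.1414 = [0.1167 + 0.0475] / 0.1414 = 1.1609 which rounds to 1.16
d₂ = d₁ − σ√T = 1.1609 − 0.1414 = 1.0195 which rounds to 1.02
exp(−rT) = exp(−0.075·0.5) = 0.9632
N(−d₂) = N(-1.02) = 0.1539;  N(−d₁) = N(-1.16) = 0.1230
P = 202·0.9632·0.1539 − 227·0.1230 = 29.9438 − 27.9210 = 2.0228

€2.02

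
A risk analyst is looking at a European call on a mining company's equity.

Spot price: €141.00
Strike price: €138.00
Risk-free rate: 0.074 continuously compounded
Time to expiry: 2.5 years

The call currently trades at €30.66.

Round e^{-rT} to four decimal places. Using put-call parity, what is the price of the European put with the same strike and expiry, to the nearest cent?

€4.35

e^(−rT) = e^(−0.074·2.5) = 0.8311
Put-call parity: C − P = S − K·e^(−rT) = 141 − 138·0.8311 = 141 − 114.6918 = 26.3082
P = C − (C − P) = 30.66 − (26.3082) = 4.3518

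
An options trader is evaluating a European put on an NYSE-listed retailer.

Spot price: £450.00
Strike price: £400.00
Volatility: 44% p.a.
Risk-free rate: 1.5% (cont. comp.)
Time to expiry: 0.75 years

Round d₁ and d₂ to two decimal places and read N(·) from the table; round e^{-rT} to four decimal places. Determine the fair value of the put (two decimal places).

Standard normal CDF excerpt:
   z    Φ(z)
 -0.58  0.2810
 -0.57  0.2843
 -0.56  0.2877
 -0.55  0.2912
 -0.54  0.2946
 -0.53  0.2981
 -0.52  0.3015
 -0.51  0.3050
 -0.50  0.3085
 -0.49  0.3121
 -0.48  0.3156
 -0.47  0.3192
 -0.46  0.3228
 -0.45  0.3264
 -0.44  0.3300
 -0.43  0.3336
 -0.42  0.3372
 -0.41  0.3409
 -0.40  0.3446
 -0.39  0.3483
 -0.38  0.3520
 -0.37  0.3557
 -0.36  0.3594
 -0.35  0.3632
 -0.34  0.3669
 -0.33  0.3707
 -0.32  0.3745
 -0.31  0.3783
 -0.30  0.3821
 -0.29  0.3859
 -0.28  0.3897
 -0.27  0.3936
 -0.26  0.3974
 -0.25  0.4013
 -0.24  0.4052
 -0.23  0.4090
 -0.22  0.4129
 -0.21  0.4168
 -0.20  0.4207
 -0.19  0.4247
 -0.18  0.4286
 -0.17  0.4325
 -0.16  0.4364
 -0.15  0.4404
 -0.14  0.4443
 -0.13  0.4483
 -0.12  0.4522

£40.04

σ√T = 0.44·√0.75 = 0.3811
d₁ = [ln(450/400) + (0.015 + 0.44²/2)·0.75] / 0.3811 = [0.1178 + 0.0838] / 0.3811 = 0.5291 which rounds to 0.53
d₂ = d₁ − σ√T = 0.5291 − 0.3811 = 0.1481 which rounds to 0.15
e^(−rT) = e^(−0.015·0.75) = 0.9888
P = 400·0.9888·N(-0.15) − 450·N(-0.53) = 400·0.9888·0.4404 − 450·0.2981 = 174.1870 − 134.1450 = 40.0420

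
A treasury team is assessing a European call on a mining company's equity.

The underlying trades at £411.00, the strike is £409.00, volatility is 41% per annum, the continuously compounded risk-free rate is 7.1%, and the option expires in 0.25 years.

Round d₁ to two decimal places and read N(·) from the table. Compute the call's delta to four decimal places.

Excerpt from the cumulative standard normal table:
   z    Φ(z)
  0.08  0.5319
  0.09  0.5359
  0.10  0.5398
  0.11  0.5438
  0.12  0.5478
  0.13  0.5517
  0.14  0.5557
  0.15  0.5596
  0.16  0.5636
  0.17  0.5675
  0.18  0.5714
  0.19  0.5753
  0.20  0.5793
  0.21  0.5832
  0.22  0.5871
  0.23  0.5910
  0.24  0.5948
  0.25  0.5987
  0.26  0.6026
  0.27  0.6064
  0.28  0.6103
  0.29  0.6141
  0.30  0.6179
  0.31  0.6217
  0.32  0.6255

σ√T = 0.41·√0.25 = 0.2050
d₁ = [ln(411/409) + (0.071 + 0.41²/2)·0.25] / 0.2050 = [0.0049 + 0.0388] / 0.2050 = 0.2129 → 0.21
N(d₁) = N(0.21) = 0.5832
Δ_call = N(d₁) = 0.5832

0.5832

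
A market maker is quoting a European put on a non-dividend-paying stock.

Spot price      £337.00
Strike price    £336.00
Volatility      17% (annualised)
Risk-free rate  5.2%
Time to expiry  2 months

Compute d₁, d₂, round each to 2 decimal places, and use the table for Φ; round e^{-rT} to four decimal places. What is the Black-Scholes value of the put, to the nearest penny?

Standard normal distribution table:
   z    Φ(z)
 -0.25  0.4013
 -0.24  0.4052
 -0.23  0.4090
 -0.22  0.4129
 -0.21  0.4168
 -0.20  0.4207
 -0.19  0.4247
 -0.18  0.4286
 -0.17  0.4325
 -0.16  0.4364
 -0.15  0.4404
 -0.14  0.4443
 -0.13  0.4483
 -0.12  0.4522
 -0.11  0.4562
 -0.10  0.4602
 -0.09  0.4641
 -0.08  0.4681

σ√T = 0.17·√0.1667 = 0.0694
d₁ = [ln(337/336) + (0.052 + 0.17²/2)·0.1667] / 0.0694 = [0.0030 + 0.0111] / 0.0694 = 0.2024 ≈ 0.20
d₂ = d₁ − σ√T = 0.2024 − 0.0694 = 0.1330 ≈ 0.13
exp(−rT) = exp(−0.052·0.1667) = 0.9914
P = 336·0.9914·N(-0.13) − 337·N(-0.20) = 336·0.9914·0.4483 − 337·0.4207 = 149.3334 − 141.7759 = 7.5575

£7.56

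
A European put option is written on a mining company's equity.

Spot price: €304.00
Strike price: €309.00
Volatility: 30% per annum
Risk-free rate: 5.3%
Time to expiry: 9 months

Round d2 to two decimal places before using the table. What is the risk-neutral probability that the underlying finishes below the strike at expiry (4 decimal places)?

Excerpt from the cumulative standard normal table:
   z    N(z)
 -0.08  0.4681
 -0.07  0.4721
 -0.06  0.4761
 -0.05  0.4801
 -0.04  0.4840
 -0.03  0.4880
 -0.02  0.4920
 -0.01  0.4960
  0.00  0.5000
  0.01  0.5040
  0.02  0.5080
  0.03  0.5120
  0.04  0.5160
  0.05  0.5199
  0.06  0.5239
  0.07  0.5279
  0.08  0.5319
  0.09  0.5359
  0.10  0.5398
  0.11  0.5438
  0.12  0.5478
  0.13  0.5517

T = 0.75;  σ√T = 0.2598
ln(S/K) + (r + σ²/2)T = ln(304/309) + (0.053 + 0.3²/2)·0.75 = -0.0163 + 0.0735 = 0.0572
d₁ = 0.0572 / 0.2598 = 0.2201 ⇒ 0.22
d₂ = d₁ − σ√T = 0.2201 − 0.2598 = -0.0397 ⇒ -0.04
Pr(exercise) under Q = N(−d₂) = N(0.04) = 0.5160

0.5160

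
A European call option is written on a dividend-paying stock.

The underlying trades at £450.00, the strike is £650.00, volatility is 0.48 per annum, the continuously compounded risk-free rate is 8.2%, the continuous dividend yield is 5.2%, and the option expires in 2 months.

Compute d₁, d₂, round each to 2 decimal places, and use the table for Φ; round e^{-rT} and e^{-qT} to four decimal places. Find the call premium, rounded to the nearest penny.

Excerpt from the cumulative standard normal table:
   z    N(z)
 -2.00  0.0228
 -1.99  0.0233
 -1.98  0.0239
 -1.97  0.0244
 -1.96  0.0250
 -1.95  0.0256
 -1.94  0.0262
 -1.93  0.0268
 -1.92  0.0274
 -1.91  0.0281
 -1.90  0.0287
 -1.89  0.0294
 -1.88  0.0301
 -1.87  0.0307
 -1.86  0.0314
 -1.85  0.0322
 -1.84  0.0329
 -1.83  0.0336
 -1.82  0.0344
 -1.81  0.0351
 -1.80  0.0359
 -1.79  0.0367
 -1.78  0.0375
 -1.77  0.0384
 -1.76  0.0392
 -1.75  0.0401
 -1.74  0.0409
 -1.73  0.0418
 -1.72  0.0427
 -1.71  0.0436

£1.48

σ√T = 0.48 × 0.4082 = 0.1960
d₁ = [ln(450/650) + (0.082 − 0.052 + 0.48²/2)·0.1667] / 0.1960 = [-0.3677 + 0.0242] / 0.1960 = -1.7530 which rounds to -1.75
d₂ = d₁ − σ√T = -1.7530 − 0.1960 = -1.9490 which rounds to -1.95
e^(−qT) = e^(−0.052·0.1667) = 0.9914;  e^(−rT) = e^(−0.082·0.1667) = 0.9864
N(d₁) = N(-1.75) = 0.0401;  N(d₂) = N(-1.95) = 0.0256
C = 450·0.9914·0.0401 − 650·0.9864·0.0256 = 17.8898 − 16.4137 = 1.4761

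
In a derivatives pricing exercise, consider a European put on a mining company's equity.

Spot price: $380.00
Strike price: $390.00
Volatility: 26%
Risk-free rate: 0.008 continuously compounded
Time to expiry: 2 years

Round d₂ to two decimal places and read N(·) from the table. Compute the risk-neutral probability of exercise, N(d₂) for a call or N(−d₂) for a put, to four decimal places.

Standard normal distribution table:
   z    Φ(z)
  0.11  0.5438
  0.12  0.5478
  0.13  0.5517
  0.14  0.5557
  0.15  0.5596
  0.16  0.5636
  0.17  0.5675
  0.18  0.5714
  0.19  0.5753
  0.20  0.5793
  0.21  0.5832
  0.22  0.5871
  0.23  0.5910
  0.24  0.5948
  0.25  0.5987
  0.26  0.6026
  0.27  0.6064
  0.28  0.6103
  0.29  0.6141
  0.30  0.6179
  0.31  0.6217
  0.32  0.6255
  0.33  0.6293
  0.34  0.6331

σ√T = 0.26 × 1.4142 = 0.3677
d₁ = [ln(380/390) + (0.008 + ½·0.26²)·2] / (σ√T) = (-0.0260 + 0.0836) / 0.3677 = 0.1567 → 0.16
d₂ = 0.1567 − 0.3677 = -0.2110 → -0.21
Risk-neutral Pr[S_T < K] = N(−d₂) = N(0.21) = 0.5832

0.5832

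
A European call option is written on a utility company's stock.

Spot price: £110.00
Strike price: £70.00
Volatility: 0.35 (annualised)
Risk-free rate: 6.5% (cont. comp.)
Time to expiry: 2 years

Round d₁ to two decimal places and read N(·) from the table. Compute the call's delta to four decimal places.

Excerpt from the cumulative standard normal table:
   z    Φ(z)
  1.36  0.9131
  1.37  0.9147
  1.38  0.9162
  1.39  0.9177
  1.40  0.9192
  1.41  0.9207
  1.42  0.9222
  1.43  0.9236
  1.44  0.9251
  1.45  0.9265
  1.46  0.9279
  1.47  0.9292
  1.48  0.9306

0.9222

σ√T = 0.35 × 1.4142 = 0.4950
d₁ = [ln(110/70) + (0.065 + 0.35²/2)·2] / 0.4950 = [0.4520 + 0.2525] / 0.4950 = 1.4233 → 1.42
N(d₁) = N(1.42) = 0.9222
Δ_call = N(d₁) = 0.9222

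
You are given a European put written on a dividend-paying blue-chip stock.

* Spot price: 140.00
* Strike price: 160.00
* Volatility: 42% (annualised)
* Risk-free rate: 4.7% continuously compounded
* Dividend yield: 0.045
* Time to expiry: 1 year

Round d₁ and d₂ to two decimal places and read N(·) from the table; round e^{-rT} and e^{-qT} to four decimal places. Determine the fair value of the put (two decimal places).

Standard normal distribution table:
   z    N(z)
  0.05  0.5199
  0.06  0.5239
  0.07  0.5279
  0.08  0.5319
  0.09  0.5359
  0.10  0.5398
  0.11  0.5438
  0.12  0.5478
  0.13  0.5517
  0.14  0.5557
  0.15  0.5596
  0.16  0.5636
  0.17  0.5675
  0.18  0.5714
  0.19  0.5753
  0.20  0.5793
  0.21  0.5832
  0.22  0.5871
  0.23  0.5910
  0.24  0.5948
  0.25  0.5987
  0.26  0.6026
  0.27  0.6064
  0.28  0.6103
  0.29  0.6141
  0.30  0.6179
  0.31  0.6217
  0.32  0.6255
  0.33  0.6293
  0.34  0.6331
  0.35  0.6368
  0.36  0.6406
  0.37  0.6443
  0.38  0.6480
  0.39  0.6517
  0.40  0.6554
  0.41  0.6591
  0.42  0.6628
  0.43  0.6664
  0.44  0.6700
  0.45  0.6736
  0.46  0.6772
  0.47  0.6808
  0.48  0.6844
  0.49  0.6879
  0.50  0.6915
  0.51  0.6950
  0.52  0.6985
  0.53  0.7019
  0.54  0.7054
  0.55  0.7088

34.38

σ√T = 0.42·√1 = 0.4200
ln(S/K) + (r − q + σ²/2)T = ln(140/160) + (0.047 − 0.045 + 0.42²/2)·1 = -0.1335 + 0.0902 = -0.0433
d₁ = -0.0433 / 0.4200 = -0.1032 ⇒ -0.10
d₂ = d₁ − σ√T = -0.1032 − 0.4200 = -0.5232 ⇒ -0.52
e^(−qT) = e^(−0.045·1) = 0.9560;  e^(−rT) = e^(−0.047·1) = 0.9541
N(−d₂) = N(0.52) = 0.6985;  N(−d₁) = N(0.10) = 0.5398
P = 160·0.9541·0.6985 − 140·0.9560·0.5398 = 106.6302 − 72.2468 = 34.3834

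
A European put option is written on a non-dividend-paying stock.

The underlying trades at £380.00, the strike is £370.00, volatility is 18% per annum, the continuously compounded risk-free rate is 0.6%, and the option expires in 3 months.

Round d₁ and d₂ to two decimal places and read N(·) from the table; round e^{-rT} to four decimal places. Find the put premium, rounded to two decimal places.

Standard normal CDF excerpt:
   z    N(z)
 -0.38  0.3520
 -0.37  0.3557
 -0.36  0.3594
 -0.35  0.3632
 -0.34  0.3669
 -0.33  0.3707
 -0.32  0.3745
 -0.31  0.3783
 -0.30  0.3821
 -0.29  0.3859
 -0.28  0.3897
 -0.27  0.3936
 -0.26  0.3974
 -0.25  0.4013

T = 0.25;  σ√T = 0.0900
d₁ = [ln(380/370) + (0.006 + ½·0.18²)·0.25] / (σ√T) = (0.0267 + 0.0055) / 0.0900 = 0.3580 which rounds to 0.36
d₂ = 0.3580 − 0.0900 = 0.2680 which rounds to 0.27
exp(−rT) = exp(−0.006·0.25) = 0.9985
N(−d₂) = N(-0.27) = 0.3936;  N(−d₁) = N(-0.36) = 0.3594
P = 370·0.9985·0.3936 − 380·0.3594 = 145.4136 − 136.5720 = 8.8416

£8.84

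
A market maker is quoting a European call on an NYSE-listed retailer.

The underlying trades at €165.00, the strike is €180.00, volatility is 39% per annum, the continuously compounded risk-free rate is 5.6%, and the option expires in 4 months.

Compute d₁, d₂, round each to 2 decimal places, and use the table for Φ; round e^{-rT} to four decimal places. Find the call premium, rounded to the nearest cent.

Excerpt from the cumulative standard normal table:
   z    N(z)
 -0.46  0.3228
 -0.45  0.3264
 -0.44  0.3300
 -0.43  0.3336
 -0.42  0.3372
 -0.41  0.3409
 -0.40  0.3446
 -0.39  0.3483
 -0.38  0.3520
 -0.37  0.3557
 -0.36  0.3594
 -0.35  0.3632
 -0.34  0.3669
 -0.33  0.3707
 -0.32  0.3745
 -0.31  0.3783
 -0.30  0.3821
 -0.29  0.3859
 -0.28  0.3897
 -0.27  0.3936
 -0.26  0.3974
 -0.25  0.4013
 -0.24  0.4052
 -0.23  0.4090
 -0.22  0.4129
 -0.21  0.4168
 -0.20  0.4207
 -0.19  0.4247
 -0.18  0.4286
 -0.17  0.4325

€10.50

σ√T = 0.39·√0.3333 = 0.2252
d₁ = [ln(165/180) + (0.056 + ½·0.39²)·0.3333] / (σ√T) = (-0.0870 + 0.0440) / 0.2252 = -0.1909 ≈ -0.19
d₂ = -0.1909 − 0.2252 = -0.4161 ≈ -0.42
exp(−rT) = exp(−0.056·0.3333) = 0.9815
N(d₁) = N(-0.19) = 0.4247;  N(d₂) = N(-0.42) = 0.3372
C = 165·0.4247 − 180·0.9815·0.3372 = 70.0755 − 59.5731 = 10.5024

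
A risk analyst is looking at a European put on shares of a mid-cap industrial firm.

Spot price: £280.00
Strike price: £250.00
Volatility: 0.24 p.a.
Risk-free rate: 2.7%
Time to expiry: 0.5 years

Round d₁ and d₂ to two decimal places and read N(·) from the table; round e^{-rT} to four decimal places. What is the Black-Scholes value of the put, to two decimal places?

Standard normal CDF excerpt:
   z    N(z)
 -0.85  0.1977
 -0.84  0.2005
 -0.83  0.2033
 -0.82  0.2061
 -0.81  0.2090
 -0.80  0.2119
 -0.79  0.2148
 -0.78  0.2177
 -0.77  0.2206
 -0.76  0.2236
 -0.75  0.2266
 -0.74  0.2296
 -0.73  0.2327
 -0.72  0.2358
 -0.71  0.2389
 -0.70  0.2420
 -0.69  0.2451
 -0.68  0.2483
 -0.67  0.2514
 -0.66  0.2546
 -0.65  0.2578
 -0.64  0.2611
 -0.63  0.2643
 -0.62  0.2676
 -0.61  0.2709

£5.87

σ√T = 0.24·√0.5 = 0.1697
ln(S/K) + (r + σ²/2)T = ln(280/250) + (0.027 + 0.24²/2)·0.5 = 0.1133 + 0.0279 = 0.1412
d₁ = 0.1412 / 0.1697 = 0.8322 → 0.83
d₂ = d₁ − σ√T = 0.8322 − 0.1697 = 0.6625 → 0.66
e^(−rT) = e^(−0.027·0.5) = 0.9866
N(−d₂) = N(-0.66) = 0.2546;  N(−d₁) = N(-0.83) = 0.2033
P = 250·0.9866·0.2546 − 280·0.2033 = 62.7971 − 56.9240 = 5.8731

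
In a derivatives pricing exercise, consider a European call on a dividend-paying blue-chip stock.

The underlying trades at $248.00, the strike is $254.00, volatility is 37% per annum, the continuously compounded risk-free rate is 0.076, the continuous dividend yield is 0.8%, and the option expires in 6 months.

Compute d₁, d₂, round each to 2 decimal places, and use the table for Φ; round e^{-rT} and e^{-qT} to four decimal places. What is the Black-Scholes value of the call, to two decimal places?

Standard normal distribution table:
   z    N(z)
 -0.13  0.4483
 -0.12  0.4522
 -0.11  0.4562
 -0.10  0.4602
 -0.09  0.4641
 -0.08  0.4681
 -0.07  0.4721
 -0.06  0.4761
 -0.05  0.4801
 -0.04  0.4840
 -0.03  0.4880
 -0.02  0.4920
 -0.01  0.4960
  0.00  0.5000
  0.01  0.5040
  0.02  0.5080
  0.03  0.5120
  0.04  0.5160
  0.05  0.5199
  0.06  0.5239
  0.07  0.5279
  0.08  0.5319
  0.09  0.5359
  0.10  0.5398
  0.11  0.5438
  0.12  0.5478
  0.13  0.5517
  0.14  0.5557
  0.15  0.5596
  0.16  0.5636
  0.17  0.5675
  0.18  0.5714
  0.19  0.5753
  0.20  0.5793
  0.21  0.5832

$26.69

σ√T = 0.37 × 0.7071 = 0.2616
d₁ = [ln(248/254) + (0.076 − 0.008 + ½·0.37²)·0.5] / (σ√T) = (-0.0239 + 0.0682) / 0.2616 = 0.1694 ≈ 0.17
d₂ = 0.1694 − 0.2616 = -0.0922 ≈ -0.09
e^(−qT) = e^(−0.008·0.5) = 0.9960;  e^(−rT) = e^(−0.076·0.5) = 0.9627
N(d₁) = N(0.17) = 0.5675;  N(d₂) = N(-0.09) = 0.4641
C = 248·0.9960·0.5675 − 254·0.9627·0.4641 = 140.1770 − 113.4844 = 26.6926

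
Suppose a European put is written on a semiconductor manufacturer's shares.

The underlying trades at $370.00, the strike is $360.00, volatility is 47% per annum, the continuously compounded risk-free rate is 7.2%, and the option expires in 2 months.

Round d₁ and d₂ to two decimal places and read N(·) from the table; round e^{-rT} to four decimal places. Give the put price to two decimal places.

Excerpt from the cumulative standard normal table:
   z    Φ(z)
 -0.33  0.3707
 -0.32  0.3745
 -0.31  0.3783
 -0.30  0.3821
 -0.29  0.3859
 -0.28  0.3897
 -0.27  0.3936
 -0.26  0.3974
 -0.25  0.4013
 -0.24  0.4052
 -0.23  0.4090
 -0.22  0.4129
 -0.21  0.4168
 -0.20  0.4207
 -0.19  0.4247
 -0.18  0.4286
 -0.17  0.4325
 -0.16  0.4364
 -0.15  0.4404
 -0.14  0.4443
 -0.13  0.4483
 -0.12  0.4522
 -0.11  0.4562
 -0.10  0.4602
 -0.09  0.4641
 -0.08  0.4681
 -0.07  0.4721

$20.90

σ√T = 0.47·√0.1667 = 0.1919
d₁ = [ln(370/360) + (0.072 + 0.47²/2)·0.1667] / 0.1919 = [0.0274 + 0.0304] / 0.1919 = 0.3013 which rounds to 0.30
d₂ = d₁ − σ√T = 0.3013 − 0.1919 = 0.1094 which rounds to 0.11
exp(−rT) = exp(−0.072·0.1667) = 0.9881
N(−d₂) = N(-0.11) = 0.4562;  N(−d₁) = N(-0.30) = 0.3821
P = 360·0.9881·0.4562 − 370·0.3821 = 162.2776 − 141.3770 = 20.9006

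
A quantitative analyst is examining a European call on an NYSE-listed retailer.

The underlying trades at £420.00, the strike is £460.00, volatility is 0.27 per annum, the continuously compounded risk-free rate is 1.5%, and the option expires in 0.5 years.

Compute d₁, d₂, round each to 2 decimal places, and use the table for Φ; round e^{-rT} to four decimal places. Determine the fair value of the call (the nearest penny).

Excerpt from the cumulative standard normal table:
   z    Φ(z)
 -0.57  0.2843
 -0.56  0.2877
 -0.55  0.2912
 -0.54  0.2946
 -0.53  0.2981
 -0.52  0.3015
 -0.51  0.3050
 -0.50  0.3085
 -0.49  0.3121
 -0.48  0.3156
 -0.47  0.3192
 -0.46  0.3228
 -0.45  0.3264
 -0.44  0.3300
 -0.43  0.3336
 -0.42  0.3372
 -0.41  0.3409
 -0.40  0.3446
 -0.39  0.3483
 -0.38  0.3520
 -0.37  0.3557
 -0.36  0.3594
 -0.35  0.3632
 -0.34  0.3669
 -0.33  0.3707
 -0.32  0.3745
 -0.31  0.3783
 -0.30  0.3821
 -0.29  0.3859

T = 0.5;  σ√T = 0.1909
d₁ = [ln(420/460) + (0.015 + ½·0.27²)·0.5] / (σ√T) = (-0.0910 + 0.0257) / 0.1909 = -0.3418 which rounds to -0.34
d₂ = -0.3418 − 0.1909 = -0.5327 which rounds to -0.53
e^(−rT) = e^(−0.015·0.5) = 0.9925
N(d₁) = N(-0.34) = 0.3669;  N(d₂) = N(-0.53) = 0.2981
C = 420·0.3669 − 460·0.9925·0.2981 = 154.0980 − 136.0976 = 18.0004

£18.00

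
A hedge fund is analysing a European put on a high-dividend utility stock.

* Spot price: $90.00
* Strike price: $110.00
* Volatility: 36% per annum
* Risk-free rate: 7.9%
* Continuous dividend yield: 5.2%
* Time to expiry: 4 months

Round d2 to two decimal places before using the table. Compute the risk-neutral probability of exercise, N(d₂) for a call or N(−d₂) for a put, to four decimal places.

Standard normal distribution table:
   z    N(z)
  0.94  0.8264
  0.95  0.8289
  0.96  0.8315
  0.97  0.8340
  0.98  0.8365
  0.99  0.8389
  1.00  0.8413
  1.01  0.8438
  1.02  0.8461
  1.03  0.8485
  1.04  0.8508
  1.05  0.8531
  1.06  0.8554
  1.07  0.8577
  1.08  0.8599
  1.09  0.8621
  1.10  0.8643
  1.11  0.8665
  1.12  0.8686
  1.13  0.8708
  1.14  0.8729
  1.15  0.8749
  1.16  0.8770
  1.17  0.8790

0.8485

σ√T = 0.36 × 0.5774 = 0.2078
d₁ = [ln(90/110) + (0.079 − 0.052 + ½·0.36²)·0.3333] / (σ√T) = (-0.2007 + 0.0306) / 0.2078 = -0.8183 which rounds to -0.82
d₂ = -0.8183 − 0.2078 = -1.0261 which rounds to -1.03
Pr(exercise) under Q = N(−d₂) = N(1.03) = 0.8485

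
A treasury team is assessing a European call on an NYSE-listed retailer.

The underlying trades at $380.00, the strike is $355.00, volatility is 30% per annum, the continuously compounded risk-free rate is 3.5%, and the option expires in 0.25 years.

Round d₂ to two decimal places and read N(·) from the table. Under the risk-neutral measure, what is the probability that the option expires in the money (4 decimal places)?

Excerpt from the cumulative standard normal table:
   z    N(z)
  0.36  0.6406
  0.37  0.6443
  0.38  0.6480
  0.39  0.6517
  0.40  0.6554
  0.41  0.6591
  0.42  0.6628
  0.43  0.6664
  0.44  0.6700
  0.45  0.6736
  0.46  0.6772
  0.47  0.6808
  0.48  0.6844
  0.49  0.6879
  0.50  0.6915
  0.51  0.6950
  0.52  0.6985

T = 0.25;  σ√T = 0.1500
d₁ = [ln(380/355) + (0.035 + 0.3²/2)·0.25] / 0.1500 = [0.0681 + 0.0200] / 0.1500 = 0.5870 which rounds to 0.59
d₂ = d₁ − σ√T = 0.5870 − 0.1500 = 0.4370 which rounds to 0.44
Pr(exercise) under Q = N(d₂) = 0.6700

0.6700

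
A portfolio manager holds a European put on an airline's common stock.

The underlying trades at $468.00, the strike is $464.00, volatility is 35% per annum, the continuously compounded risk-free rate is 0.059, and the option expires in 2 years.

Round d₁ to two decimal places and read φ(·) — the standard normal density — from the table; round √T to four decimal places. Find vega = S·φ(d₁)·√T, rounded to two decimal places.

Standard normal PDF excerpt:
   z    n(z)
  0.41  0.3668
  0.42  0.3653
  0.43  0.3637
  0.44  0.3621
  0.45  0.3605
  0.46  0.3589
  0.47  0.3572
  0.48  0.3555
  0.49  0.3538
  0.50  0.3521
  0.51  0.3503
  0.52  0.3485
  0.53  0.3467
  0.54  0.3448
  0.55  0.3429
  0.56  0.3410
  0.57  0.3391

233.04

σ√T = 0.35 × 1.4142 = 0.4950
d₁ = [ln(468/464) + (0.059 + 0.35²/2)·2] / 0.4950 = [0.0086 + 0.2405] / 0.4950 = 0.5032 ≈ 0.50
√T = √2 = 1.4142
φ(d₁) = φ(0.50) = 0.3521
vega = S·φ(d₁)·√T = 468·0.3521·1.4142 = 233.0358
(Call and put vega coincide under Black-Scholes.)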